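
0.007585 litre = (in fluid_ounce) 0.2565. Check: 1 litre = 0.001 m^3, so 0.007585 litre = 0.007585 * 0.001 = 7.585e-06 m^3. 1 fluid_ounce = 2.957353e-05 m^3, so 7.585e-06 m^3 = 7.585e-06 / 2.957353e-05 = 0.25647936 fluid_ounce ≈ 0.2565 fluid_ounce (4 s.f.).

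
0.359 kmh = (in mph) 0.2231. Check: 1 kmh = 0.27777778 m/s, so 0.359 kmh = 0.359 * 0.27777778 = 0.099722222 m/s. 1 mph = 0.44704 m/s, so 0.099722222 m/s = 0.099722222 / 0.44704 = 0.22307226 mph ≈ 0.2231 mph (4 s.f.).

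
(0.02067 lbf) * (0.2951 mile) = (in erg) 4.367e+08. Check: 1 lbf = 4.4482216 N, so 0.02067 lbf = 0.02067 * 4.4482216 = 0.091944741 N. 1 mile = 1609.344 m, so 0.2951 mile = 0.2951 * 1609.344 = 474.91741 m. Combine: 0.091944741 N * 474.91741 m = 43.666159 J. 1 erg = 1e-07 J, so 43.666159 J = 43.666159 / 1e-07 = 4.3666159e+08 erg ≈ 4.367e+08 erg (4 s.f.).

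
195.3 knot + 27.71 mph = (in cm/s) 1 knot = 0.51444444 m/s, so 195.3 knot = 195.3 * 0.51444444 = 100.471 m/s. 1 mph = 0.44704 m/s, so 27.71 mph = 27.71 * 0.44704 = 12.387478 m/s. Sum: 100.471 + 12.387478 = 112.85848 m/s. 1 cm/s = 0.01 m/s, so 112.85848 m/s = 112.85848 / 0.01 = 11285.848 cm/s ≈ 1.129e+04 cm/s (4 s.f.). Final answer: 1.129e+04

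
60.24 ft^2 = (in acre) 0.001383. Check: 1 ft^2 = 0.09290304 m^2, so 60.24 ft^2 = 60.24 * 0.09290304 = 5.5964791 m^2. 1 acre = 4046.8564 m^2, so 5.5964791 m^2 = 5.5964791 / 4046.8564 = 0.0013829201 acre ≈ 0.001383 acre (4 s.f.).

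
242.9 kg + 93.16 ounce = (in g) 242.9 kg is already in kg. 1 ounce = 0.028349523 kg, so 93.16 ounce = 93.16 * 0.028349523 = 2.6410416 kg. Sum: 242.9 + 2.6410416 = 245.54104 kg. 1 g = 0.001 kg, so 245.54104 kg = 245.54104 / 0.001 = 245541.04 g ≈ 2.455e+05 g (4 s.f.). Final answer: 2.455e+05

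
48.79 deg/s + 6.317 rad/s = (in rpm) 68.45. Check: 1 deg/s = 0.017453293 rad/s, so 48.79 deg/s = 48.79 * 0.017453293 = 0.85154614 rad/s. 6.317 rad/s is already in rad/s. Sum: 0.85154614 + 6.317 = 7.1685461 rad/s. 1 rpm = 0.10471976 rad/s, so 7.1685461 rad/s = 7.1685461 / 0.10471976 = 68.454573 rpm ≈ 68.45 rpm (4 s.f.).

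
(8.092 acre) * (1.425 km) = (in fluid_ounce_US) 1.578e+12. Check: 1 acre = 4046.8564 m^2, so 8.092 acre = 8.092 * 4046.8564 = 32747.162 m^2. 1 km = 1000 m, so 1.425 km = 1.425 * 1000 = 1425 m. Combine: 32747.162 m^2 * 1425 m = 46664706 m^3. 1 fluid_ounce_US = 2.957353e-05 m^3, so 46664706 m^3 = 46664706 / 2.957353e-05 = 1.5779214e+12 fluid_ounce_US ≈ 1.578e+12 fluid_ounce_US (4 s.f.).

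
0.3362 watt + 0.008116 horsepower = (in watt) 6.388. Check: 0.3362 watt = 0.3362 W. 1 horsepower = 745.69987 W, so 0.008116 horsepower = 0.008116 * 745.69987 = 6.0521002 W. Sum: 0.3362 + 6.0521002 = 6.3883002 W. 6.3883002 W = 6.3883002 watt ≈ 6.388 watt (4 s.f.).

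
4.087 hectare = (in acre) 10.1. Check: 1 hectare = 10000 m^2, so 4.087 hectare = 4.087 * 10000 = 40870 m^2. 1 acre = 4046.8564 m^2, so 40870 m^2 = 40870 / 4046.8564 = 10.099197 acre ≈ 10.1 acre (4 s.f.).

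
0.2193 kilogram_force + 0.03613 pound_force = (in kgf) 0.2357. Check: 1 kilogram_force = 9.80665 N, so 0.2193 kilogram_force = 0.2193 * 9.80665 = 2.1505983 N. 1 pound_force = 4.4482216 N, so 0.03613 pound_force = 0.03613 * 4.4482216 = 0.16071425 N. Sum: 2.1505983 + 0.16071425 = 2.3113126 N. 1 kgf = 9.80665 N, so 2.3113126 N = 2.3113126 / 9.80665 = 0.23568829 kgf ≈ 0.2357 kgf (4 s.f.).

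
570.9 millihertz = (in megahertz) 1 millihertz = 0.001 Hz, so 570.9 millihertz = 570.9 * 0.001 = 0.5709 Hz. 1 megahertz = 1000000 Hz, so 0.5709 Hz = 0.5709 / 1000000 = 5.709e-07 megahertz. Final answer: 5.709e-07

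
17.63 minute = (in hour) 1 minute = 60 s, so 17.63 minute = 17.63 * 60 = 1057.8 s. 1 hour = 3600 s, so 1057.8 s = 1057.8 / 3600 = 0.29383333 hour ≈ 0.2938 hour (4 s.f.). Final answer: 0.2938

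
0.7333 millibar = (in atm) 1 millibar = 100 Pa, so 0.7333 millibar = 0.7333 * 100 = 73.33 Pa. 1 atm = 101325 Pa, so 73.33 Pa = 73.33 / 101325 = 0.00072371083 atm ≈ 0.0007237 atm (4 s.f.). Final answer: 0.0007237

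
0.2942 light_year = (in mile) 1 light_year = 9.4607305e+15 m, so 0.2942 light_year = 0.2942 * 9.4607305e+15 = 2.7833469e+15 m. 1 mile = 1609.344 m, so 2.7833469e+15 m = 2.7833469e+15 / 1609.344 = 1.7294916e+12 mile ≈ 1.729e+12 mile (4 s.f.). Final answer: 1.729e+12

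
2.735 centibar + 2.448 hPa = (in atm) 1 centibar = 1000 Pa, so 2.735 centibar = 2.735 * 1000 = 2735 Pa. 1 hPa = 100 Pa, so 2.448 hPa = 2.448 * 100 = 244.8 Pa. Sum: 2735 + 244.8 = 2979.8 Pa. 1 atm = 101325 Pa, so 2979.8 Pa = 2979.8 / 101325 = 0.02940834 atm ≈ 0.02941 atm (4 s.f.). Final answer: 0.02941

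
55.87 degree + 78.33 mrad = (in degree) 1 degree = 0.017453293 rad, so 55.87 degree = 55.87 * 0.017453293 = 0.97511545 rad. 1 mrad = 0.001 rad, so 78.33 mrad = 78.33 * 0.001 = 0.07833 rad. Sum: 0.97511545 + 0.07833 = 1.0534455 rad. 1 degree = 0.017453293 rad, so 1.0534455 rad = 1.0534455 / 0.017453293 = 60.357978 degree ≈ 60.36 degree (4 s.f.). Final answer: 60.36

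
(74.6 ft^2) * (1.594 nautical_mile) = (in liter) 1 ft^2 = 0.09290304 m^2, so 74.6 ft^2 = 74.6 * 0.09290304 = 6.9305668 m^2. 1 nautical_mile = 1852 m, so 1.594 nautical_mile = 1.594 * 1852 = 2952.088 m. Combine: 6.9305668 m^2 * 2952.088 m = 20459.643 m^3. 1 liter = 0.001 m^3, so 20459.643 m^3 = 20459.643 / 0.001 = 20459643 liter ≈ 2.046e+07 liter (4 s.f.). Final answer: 2.046e+07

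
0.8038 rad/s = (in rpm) 1 rpm = 0.10471976 rad/s, so 0.8038 rad/s = 0.8038 / 0.10471976 = 7.6757246 rpm ≈ 7.676 rpm (4 s.f.). Final answer: 7.676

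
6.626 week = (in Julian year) 1 week = 604800 s, so 6.626 week = 6.626 * 604800 = 4007404.8 s. 1 Julian year = 31557600 s, so 4007404.8 s = 4007404.8 / 31557600 = 0.126987 Julian year ≈ 0.127 Julian year (4 s.f.). Final answer: 0.127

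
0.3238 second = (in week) 5.354e-07. Check: 0.3238 second = 0.3238 s. 1 week = 604800 s, so 0.3238 s = 0.3238 / 604800 = 5.353836e-07 week ≈ 5.354e-07 week (4 s.f.).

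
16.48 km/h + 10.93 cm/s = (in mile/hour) 1 km/h = 0.27777778 m/s, so 16.48 km/h = 16.48 * 0.27777778 = 4.5777778 m/s. 1 cm/s = 0.01 m/s, so 10.93 cm/s = 10.93 * 0.01 = 0.1093 m/s. Sum: 4.5777778 + 0.1093 = 4.6870778 m/s. 1 mile/hour = 0.44704 m/s, so 4.6870778 m/s = 4.6870778 / 0.44704 = 10.484694 mile/hour ≈ 10.48 mile/hour (4 s.f.). Final answer: 10.48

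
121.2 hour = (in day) 1 hour = 3600 s, so 121.2 hour = 121.2 * 3600 = 436320 s. 1 day = 86400 s, so 436320 s = 436320 / 86400 = 5.05 day. Final answer: 5.05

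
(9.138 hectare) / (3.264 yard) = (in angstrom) 3.062e+14. Check: 1 hectare = 10000 m^2, so 9.138 hectare = 9.138 * 10000 = 91380 m^2. 1 yard = 0.9144 m, so 3.264 yard = 3.264 * 0.9144 = 2.9846016 m. Combine: 91380 m^2 / 2.9846016 m = 30617.152 m. 1 angstrom = 1e-10 m, so 30617.152 m = 30617.152 / 1e-10 = 3.0617152e+14 angstrom ≈ 3.062e+14 angstrom (4 s.f.).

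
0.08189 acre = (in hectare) 0.03314. Check: 1 acre = 4046.8564 m^2, so 0.08189 acre = 0.08189 * 4046.8564 = 331.39707 m^2. 1 hectare = 10000 m^2, so 331.39707 m^2 = 331.39707 / 10000 = 0.033139707 hectare ≈ 0.03314 hectare (4 s.f.).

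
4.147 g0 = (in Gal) 1 g0 = 9.80665 m/s^2, so 4.147 g0 = 4.147 * 9.80665 = 40.668178 m/s^2. 1 Gal = 0.01 m/s^2, so 40.668178 m/s^2 = 40.668178 / 0.01 = 4066.8178 Gal ≈ 4067 Gal (4 s.f.). Final answer: 4067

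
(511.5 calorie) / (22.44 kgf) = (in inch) 382.9. Check: 1 calorie = 4.184 J, so 511.5 calorie = 511.5 * 4.184 = 2140.116 J. 1 kgf = 9.80665 N, so 22.44 kgf = 22.44 * 9.80665 = 220.06123 N. Combine: 2140.116 J / 220.06123 N = 9.7250935 m. 1 inch = 0.0254 m, so 9.7250935 m = 9.7250935 / 0.0254 = 382.8777 inch ≈ 382.9 inch (4 s.f.).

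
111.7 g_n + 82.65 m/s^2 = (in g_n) 1 g_n = 9.80665 m/s^2, so 111.7 g_n = 111.7 * 9.80665 = 1095.4028 m/s^2. 82.65 m/s^2 is already in m/s^2. Sum: 1095.4028 + 82.65 = 1178.0528 m/s^2. 1 g_n = 9.80665 m/s^2, so 1178.0528 m/s^2 = 1178.0528 / 9.80665 = 120.12795 g_n ≈ 120.1 g_n (4 s.f.). Final answer: 120.1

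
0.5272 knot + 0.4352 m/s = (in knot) 1.373. Check: 1 knot = 0.51444444 m/s, so 0.5272 knot = 0.5272 * 0.51444444 = 0.27121511 m/s. 0.4352 m/s is already in m/s. Sum: 0.27121511 + 0.4352 = 0.70641511 m/s. 1 knot = 0.51444444 m/s, so 0.70641511 m/s = 0.70641511 / 0.51444444 = 1.3731611 knot ≈ 1.373 knot (4 s.f.).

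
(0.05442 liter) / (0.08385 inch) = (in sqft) 1 liter = 0.001 m^3, so 0.05442 liter = 0.05442 * 0.001 = 5.442e-05 m^3. 1 inch = 0.0254 m, so 0.08385 inch = 0.08385 * 0.0254 = 0.00212979 m. Combine: 5.442e-05 m^3 / 0.00212979 m = 0.025551815 m^2. 1 sqft = 0.09290304 m^2, so 0.025551815 m^2 = 0.025551815 / 0.09290304 = 0.27503745 sqft ≈ 0.275 sqft (4 s.f.). Final answer: 0.275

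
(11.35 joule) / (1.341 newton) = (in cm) 846.4. Check: 11.35 joule = 11.35 J. 1.341 newton = 1.341 N. Combine: 11.35 J / 1.341 N = 8.463833 m. 1 cm = 0.01 m, so 8.463833 m = 8.463833 / 0.01 = 846.3833 cm ≈ 846.4 cm (4 s.f.).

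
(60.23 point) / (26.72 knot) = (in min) 1 point = 0.00035277778 m, so 60.23 point = 60.23 * 0.00035277778 = 0.021247806 m. 1 knot = 0.51444444 m/s, so 26.72 knot = 26.72 * 0.51444444 = 13.745956 m/s. Combine: 0.021247806 m / 13.745956 m/s = 0.0015457496 s. 1 min = 60 s, so 0.0015457496 s = 0.0015457496 / 60 = 2.5762494e-05 min ≈ 2.576e-05 min (4 s.f.). Final answer: 2.576e-05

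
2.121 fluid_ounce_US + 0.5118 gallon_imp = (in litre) 1 fluid_ounce_US = 2.957353e-05 m^3, so 2.121 fluid_ounce_US = 2.121 * 2.957353e-05 = 6.2725456e-05 m^3. 1 gallon_imp = 0.00454609 m^3, so 0.5118 gallon_imp = 0.5118 * 0.00454609 = 0.0023266889 m^3. Sum: 6.2725456e-05 + 0.0023266889 = 0.0023894143 m^3. 1 litre = 0.001 m^3, so 0.0023894143 m^3 = 0.0023894143 / 0.001 = 2.3894143 litre ≈ 2.389 litre (4 s.f.). Final answer: 2.389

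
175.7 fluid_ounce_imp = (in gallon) 1 fluid_ounce_imp = 2.8413063e-05 m^3, so 175.7 fluid_ounce_imp = 175.7 * 2.8413063e-05 = 0.0049921751 m^3. 1 gallon = 0.0037854118 m^3, so 0.0049921751 m^3 = 0.0049921751 / 0.0037854118 = 1.3187931 gallon ≈ 1.319 gallon (4 s.f.). Final answer: 1.319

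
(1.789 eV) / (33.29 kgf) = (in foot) 1 eV = 1.6021766e-19 J, so 1.789 eV = 1.789 * 1.6021766e-19 = 2.866294e-19 J. 1 kgf = 9.80665 N, so 33.29 kgf = 33.29 * 9.80665 = 326.46338 N. Combine: 2.866294e-19 J / 326.46338 N = 8.7798332e-22 m. 1 foot = 0.3048 m, so 8.7798332e-22 m = 8.7798332e-22 / 0.3048 = 2.8805227e-21 foot ≈ 2.881e-21 foot (4 s.f.). Final answer: 2.881e-21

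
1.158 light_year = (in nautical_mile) 1 light_year = 9.4607305e+15 m, so 1.158 light_year = 1.158 * 9.4607305e+15 = 1.0955526e+16 m. 1 nautical_mile = 1852 m, so 1.0955526e+16 m = 1.0955526e+16 / 1852 = 5.9155107e+12 nautical_mile ≈ 5.916e+12 nautical_mile (4 s.f.). Final answer: 5.916e+12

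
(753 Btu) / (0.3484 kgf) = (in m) 1 Btu = 1055.0559 J, so 753 Btu = 753 * 1055.0559 = 794457.06 J. 1 kgf = 9.80665 N, so 0.3484 kgf = 0.3484 * 9.80665 = 3.4166369 N. Combine: 794457.06 J / 3.4166369 N = 232526.05 m. Result: 232526.05 m ≈ 2.325e+05 m (4 s.f.). Final answer: 2.325e+05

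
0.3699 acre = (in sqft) 1 acre = 4046.8564 m^2, so 0.3699 acre = 0.3699 * 4046.8564 = 1496.9322 m^2. 1 sqft = 0.09290304 m^2, so 1496.9322 m^2 = 1496.9322 / 0.09290304 = 16112.844 sqft ≈ 1.611e+04 sqft (4 s.f.). Final answer: 1.611e+04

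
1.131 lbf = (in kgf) 0.513. Check: 1 lbf = 4.4482216 N, so 1.131 lbf = 1.131 * 4.4482216 = 5.0309386 N. 1 kgf = 9.80665 N, so 5.0309386 N = 5.0309386 / 9.80665 = 0.51301297 kgf ≈ 0.513 kgf (4 s.f.).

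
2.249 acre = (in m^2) 9101. Check: 1 acre = 4046.8564 m^2, so 2.249 acre = 2.249 * 4046.8564 = 9101.3801 m^2. Result: 9101.3801 m^2 ≈ 9101 m^2 (4 s.f.).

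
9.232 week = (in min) 9.306e+04. Check: 1 week = 604800 s, so 9.232 week = 9.232 * 604800 = 5583513.6 s. 1 min = 60 s, so 5583513.6 s = 5583513.6 / 60 = 93058.56 min ≈ 9.306e+04 min (4 s.f.).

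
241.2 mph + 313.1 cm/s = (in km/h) 399.4. Check: 1 mph = 0.44704 m/s, so 241.2 mph = 241.2 * 0.44704 = 107.82605 m/s. 1 cm/s = 0.01 m/s, so 313.1 cm/s = 313.1 * 0.01 = 3.131 m/s. Sum: 107.82605 + 3.131 = 110.95705 m/s. 1 km/h = 0.27777778 m/s, so 110.95705 m/s = 110.95705 / 0.27777778 = 399.44537 km/h ≈ 399.4 km/h (4 s.f.).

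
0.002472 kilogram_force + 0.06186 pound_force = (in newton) 1 kilogram_force = 9.80665 N, so 0.002472 kilogram_force = 0.002472 * 9.80665 = 0.024242039 N. 1 pound_force = 4.4482216 N, so 0.06186 pound_force = 0.06186 * 4.4482216 = 0.27516699 N. Sum: 0.024242039 + 0.27516699 = 0.29940903 N. 0.29940903 N = 0.29940903 newton ≈ 0.2994 newton (4 s.f.). Final answer: 0.2994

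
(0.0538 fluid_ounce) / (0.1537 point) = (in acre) 1 fluid_ounce = 2.957353e-05 m^3, so 0.0538 fluid_ounce = 0.0538 * 2.957353e-05 = 1.5910559e-06 m^3. 1 point = 0.00035277778 m, so 0.1537 point = 0.1537 * 0.00035277778 = 5.4221944e-05 m. Combine: 1.5910559e-06 m^3 / 5.4221944e-05 m = 0.029343394 m^2. 1 acre = 4046.8564 m^2, so 0.029343394 m^2 = 0.029343394 / 4046.8564 = 7.2509106e-06 acre ≈ 7.251e-06 acre (4 s.f.). Final answer: 7.251e-06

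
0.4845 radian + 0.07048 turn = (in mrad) 927.3. Check: 0.4845 radian = 0.4845 rad. 1 turn = 6.2831853 rad, so 0.07048 turn = 0.07048 * 6.2831853 = 0.4428389 rad. Sum: 0.4845 + 0.4428389 = 0.9273389 rad. 1 mrad = 0.001 rad, so 0.9273389 rad = 0.9273389 / 0.001 = 927.3389 mrad ≈ 927.3 mrad (4 s.f.).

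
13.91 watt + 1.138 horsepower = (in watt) 862.5. Check: 13.91 watt = 13.91 W. 1 horsepower = 745.69987 W, so 1.138 horsepower = 1.138 * 745.69987 = 848.60645 W. Sum: 13.91 + 848.60645 = 862.51645 W. 862.51645 W = 862.51645 watt ≈ 862.5 watt (4 s.f.).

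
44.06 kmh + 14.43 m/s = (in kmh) 96.01. Check: 1 kmh = 0.27777778 m/s, so 44.06 kmh = 44.06 * 0.27777778 = 12.238889 m/s. 14.43 m/s is already in m/s. Sum: 12.238889 + 14.43 = 26.668889 m/s. 1 kmh = 0.27777778 m/s, so 26.668889 m/s = 26.668889 / 0.27777778 = 96.008 kmh ≈ 96.01 kmh (4 s.f.).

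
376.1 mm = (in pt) 1066. Check: 1 mm = 0.001 m, so 376.1 mm = 376.1 * 0.001 = 0.3761 m. 1 pt = 0.00035277778 m, so 0.3761 m = 0.3761 / 0.00035277778 = 1066.1102 pt ≈ 1066 pt (4 s.f.).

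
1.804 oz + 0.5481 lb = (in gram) 299.8. Check: 1 oz = 0.028349523 kg, so 1.804 oz = 1.804 * 0.028349523 = 0.05114254 kg. 1 lb = 0.45359237 kg, so 0.5481 lb = 0.5481 * 0.45359237 = 0.24861398 kg. Sum: 0.05114254 + 0.24861398 = 0.29975652 kg. 1 gram = 0.001 kg, so 0.29975652 kg = 0.29975652 / 0.001 = 299.75652 gram ≈ 299.8 gram (4 s.f.).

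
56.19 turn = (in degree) 1 turn = 6.2831853 rad, so 56.19 turn = 56.19 * 6.2831853 = 353.05218 rad. 1 degree = 0.017453293 rad, so 353.05218 rad = 353.05218 / 0.017453293 = 20228.4 degree ≈ 2.023e+04 degree (4 s.f.). Final answer: 2.023e+04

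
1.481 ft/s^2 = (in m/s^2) 0.4514. Check: 1 ft/s^2 = 0.3048 m/s^2, so 1.481 ft/s^2 = 1.481 * 0.3048 = 0.4514088 m/s^2. Result: 0.4514088 m/s^2 ≈ 0.4514 m/s^2 (4 s.f.).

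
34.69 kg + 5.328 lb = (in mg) 34.69 kg is already in kg. 1 lb = 0.45359237 kg, so 5.328 lb = 5.328 * 0.45359237 = 2.4167401 kg. Sum: 34.69 + 2.4167401 = 37.10674 kg. 1 mg = 1e-06 kg, so 37.10674 kg = 37.10674 / 1e-06 = 37106740 mg ≈ 3.711e+07 mg (4 s.f.). Final answer: 3.711e+07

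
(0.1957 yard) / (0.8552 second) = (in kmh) 1 yard = 0.9144 m, so 0.1957 yard = 0.1957 * 0.9144 = 0.17894808 m. 0.8552 second = 0.8552 s. Combine: 0.17894808 m / 0.8552 s = 0.20924705 m/s. 1 kmh = 0.27777778 m/s, so 0.20924705 m/s = 0.20924705 / 0.27777778 = 0.75328939 kmh ≈ 0.7533 kmh (4 s.f.). Final answer: 0.7533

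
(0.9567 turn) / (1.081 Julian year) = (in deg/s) 1 turn = 6.2831853 rad, so 0.9567 turn = 0.9567 * 6.2831853 = 6.0111234 rad. 1 Julian year = 31557600 s, so 1.081 Julian year = 1.081 * 31557600 = 34113766 s. Combine: 6.0111234 rad / 34113766 s = 1.7620815e-07 rad/s. 1 deg/s = 0.017453293 rad/s, so 1.7620815e-07 rad/s = 1.7620815e-07 / 0.017453293 = 1.0095983e-05 deg/s ≈ 1.01e-05 deg/s (4 s.f.). Final answer: 1.01e-05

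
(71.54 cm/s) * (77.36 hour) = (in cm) 1.992e+07. Check: 1 cm/s = 0.01 m/s, so 71.54 cm/s = 71.54 * 0.01 = 0.7154 m/s. 1 hour = 3600 s, so 77.36 hour = 77.36 * 3600 = 278496 s. Combine: 0.7154 m/s * 278496 s = 199236.04 m. 1 cm = 0.01 m, so 199236.04 m = 199236.04 / 0.01 = 19923604 cm ≈ 1.992e+07 cm (4 s.f.).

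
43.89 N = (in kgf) 1 kgf = 9.80665 N, so 43.89 N = 43.89 / 9.80665 = 4.4755345 kgf ≈ 4.476 kgf (4 s.f.). Final answer: 4.476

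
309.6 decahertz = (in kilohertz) 1 decahertz = 10 Hz, so 309.6 decahertz = 309.6 * 10 = 3096 Hz. 1 kilohertz = 1000 Hz, so 3096 Hz = 3096 / 1000 = 3.096 kilohertz. Final answer: 3.096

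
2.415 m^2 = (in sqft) 1 sqft = 0.09290304 m^2, so 2.415 m^2 = 2.415 / 0.09290304 = 25.994844 sqft ≈ 25.99 sqft (4 s.f.). Final answer: 25.99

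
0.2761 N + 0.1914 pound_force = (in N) 0.2761 N is already in N. 1 pound_force = 4.4482216 N, so 0.1914 pound_force = 0.1914 * 4.4482216 = 0.85138962 N. Sum: 0.2761 + 0.85138962 = 1.1274896 N. Result: 1.1274896 N ≈ 1.127 N (4 s.f.). Final answer: 1.127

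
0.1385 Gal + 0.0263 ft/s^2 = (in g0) 1 Gal = 0.01 m/s^2, so 0.1385 Gal = 0.1385 * 0.01 = 0.001385 m/s^2. 1 ft/s^2 = 0.3048 m/s^2, so 0.0263 ft/s^2 = 0.0263 * 0.3048 = 0.00801624 m/s^2. Sum: 0.001385 + 0.00801624 = 0.00940124 m/s^2. 1 g0 = 9.80665 m/s^2, so 0.00940124 m/s^2 = 0.00940124 / 9.80665 = 0.00095865969 g0 ≈ 0.0009587 g0 (4 s.f.). Final answer: 0.0009587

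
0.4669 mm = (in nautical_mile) 2.521e-07. Check: 1 mm = 0.001 m, so 0.4669 mm = 0.4669 * 0.001 = 0.0004669 m. 1 nautical_mile = 1852 m, so 0.0004669 m = 0.0004669 / 1852 = 2.5210583e-07 nautical_mile ≈ 2.521e-07 nautical_mile (4 s.f.).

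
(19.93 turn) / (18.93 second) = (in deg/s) 379. Check: 1 turn = 6.2831853 rad, so 19.93 turn = 19.93 * 6.2831853 = 125.22388 rad. 18.93 second = 18.93 s. Combine: 125.22388 rad / 18.93 s = 6.6151021 rad/s. 1 deg/s = 0.017453293 rad/s, so 6.6151021 rad/s = 6.6151021 / 0.017453293 = 379.01743 deg/s ≈ 379 deg/s (4 s.f.).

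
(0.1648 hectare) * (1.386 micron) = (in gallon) 1 hectare = 10000 m^2, so 0.1648 hectare = 0.1648 * 10000 = 1648 m^2. 1 micron = 1e-06 m, so 1.386 micron = 1.386 * 1e-06 = 1.386e-06 m. Combine: 1648 m^2 * 1.386e-06 m = 0.002284128 m^3. 1 gallon = 0.0037854118 m^3, so 0.002284128 m^3 = 0.002284128 / 0.0037854118 = 0.60340278 gallon ≈ 0.6034 gallon (4 s.f.). Final answer: 0.6034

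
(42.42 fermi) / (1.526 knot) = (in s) 5.404e-14. Check: 1 fermi = 1e-15 m, so 42.42 fermi = 42.42 * 1e-15 = 4.242e-14 m. 1 knot = 0.51444444 m/s, so 1.526 knot = 1.526 * 0.51444444 = 0.78504222 m/s. Combine: 4.242e-14 m / 0.78504222 m/s = 5.403531e-14 s. Result: 5.403531e-14 s ≈ 5.404e-14 s (4 s.f.).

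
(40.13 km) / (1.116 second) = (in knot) 1 km = 1000 m, so 40.13 km = 40.13 * 1000 = 40130 m. 1.116 second = 1.116 s. Combine: 40130 m / 1.116 s = 35958.781 m/s. 1 knot = 0.51444444 m/s, so 35958.781 m/s = 35958.781 / 0.51444444 = 69898.279 knot ≈ 6.99e+04 knot (4 s.f.). Final answer: 6.99e+04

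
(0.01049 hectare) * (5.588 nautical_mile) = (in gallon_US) 1 hectare = 10000 m^2, so 0.01049 hectare = 0.01049 * 10000 = 104.9 m^2. 1 nautical_mile = 1852 m, so 5.588 nautical_mile = 5.588 * 1852 = 10348.976 m. Combine: 104.9 m^2 * 10348.976 m = 1085607.6 m^3. 1 gallon_US = 0.0037854118 m^3, so 1085607.6 m^3 = 1085607.6 / 0.0037854118 = 2.8678718e+08 gallon_US ≈ 2.868e+08 gallon_US (4 s.f.). Final answer: 2.868e+08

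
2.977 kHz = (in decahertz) 1 kHz = 1000 Hz, so 2.977 kHz = 2.977 * 1000 = 2977 Hz. 1 decahertz = 10 Hz, so 2977 Hz = 2977 / 10 = 297.7 decahertz. Final answer: 297.7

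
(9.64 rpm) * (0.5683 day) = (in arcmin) 1.704e+08. Check: 1 rpm = 0.10471976 rad/s, so 9.64 rpm = 9.64 * 0.10471976 = 1.0094984 rad/s. 1 day = 86400 s, so 0.5683 day = 0.5683 * 86400 = 49101.12 s. Combine: 1.0094984 rad/s * 49101.12 s = 49567.504 rad. 1 arcmin = 0.00029088821 rad, so 49567.504 rad = 49567.504 / 0.00029088821 = 1.7040053e+08 arcmin ≈ 1.704e+08 arcmin (4 s.f.).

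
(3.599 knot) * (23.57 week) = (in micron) 1 knot = 0.51444444 m/s, so 3.599 knot = 3.599 * 0.51444444 = 1.8514856 m/s. 1 week = 604800 s, so 23.57 week = 23.57 * 604800 = 14255136 s. Combine: 1.8514856 m/s * 14255136 s = 26393178 m. 1 micron = 1e-06 m, so 26393178 m = 26393178 / 1e-06 = 2.6393178e+13 micron ≈ 2.639e+13 micron (4 s.f.). Final answer: 2.639e+13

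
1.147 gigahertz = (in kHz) 1 gigahertz = 1e+09 Hz, so 1.147 gigahertz = 1.147 * 1e+09 = 1.147e+09 Hz. 1 kHz = 1000 Hz, so 1.147e+09 Hz = 1.147e+09 / 1000 = 1147000 kHz ≈ 1.147e+06 kHz (4 s.f.). Final answer: 1.147e+06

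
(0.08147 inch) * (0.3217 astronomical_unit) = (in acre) 2.461e+04. Check: 1 inch = 0.0254 m, so 0.08147 inch = 0.08147 * 0.0254 = 0.002069338 m. 1 astronomical_unit = 1.4959787e+11 m, so 0.3217 astronomical_unit = 0.3217 * 1.4959787e+11 = 4.8125635e+10 m. Combine: 0.002069338 m * 4.8125635e+10 m = 99588205 m^2. 1 acre = 4046.8564 m^2, so 99588205 m^2 = 99588205 / 4046.8564 = 24608.781 acre ≈ 2.461e+04 acre (4 s.f.).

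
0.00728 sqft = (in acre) 1 sqft = 0.09290304 m^2, so 0.00728 sqft = 0.00728 * 0.09290304 = 0.00067633413 m^2. 1 acre = 4046.8564 m^2, so 0.00067633413 m^2 = 0.00067633413 / 4046.8564 = 1.671258e-07 acre ≈ 1.671e-07 acre (4 s.f.). Final answer: 1.671e-07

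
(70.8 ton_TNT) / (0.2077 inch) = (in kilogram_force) 5.726e+12. Check: 1 ton_TNT = 4.184e+09 J, so 70.8 ton_TNT = 70.8 * 4.184e+09 = 2.962272e+11 J. 1 inch = 0.0254 m, so 0.2077 inch = 0.2077 * 0.0254 = 0.00527558 m. Combine: 2.962272e+11 J / 0.00527558 m = 5.6150641e+13 N. 1 kilogram_force = 9.80665 N, so 5.6150641e+13 N = 5.6150641e+13 / 9.80665 = 5.7257719e+12 kilogram_force ≈ 5.726e+12 kilogram_force (4 s.f.).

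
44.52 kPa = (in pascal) 1 kPa = 1000 Pa, so 44.52 kPa = 44.52 * 1000 = 44520 Pa. 44520 Pa = 44520 pascal ≈ 4.452e+04 pascal (4 s.f.). Final answer: 4.452e+04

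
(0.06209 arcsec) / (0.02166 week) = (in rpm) 2.194e-10. Check: 1 arcsec = 4.8481368e-06 rad, so 0.06209 arcsec = 0.06209 * 4.8481368e-06 = 3.0102081e-07 rad. 1 week = 604800 s, so 0.02166 week = 0.02166 * 604800 = 13099.968 s. Combine: 3.0102081e-07 rad / 13099.968 s = 2.2978744e-11 rad/s. 1 rpm = 0.10471976 rad/s, so 2.2978744e-11 rad/s = 2.2978744e-11 / 0.10471976 = 2.1943084e-10 rpm ≈ 2.194e-10 rpm (4 s.f.).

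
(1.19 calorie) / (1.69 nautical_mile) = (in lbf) 0.0003576. Check: 1 calorie = 4.184 J, so 1.19 calorie = 1.19 * 4.184 = 4.97896 J. 1 nautical_mile = 1852 m, so 1.69 nautical_mile = 1.69 * 1852 = 3129.88 m. Combine: 4.97896 J / 3129.88 m = 0.001590783 N. 1 lbf = 4.4482216 N, so 0.001590783 N = 0.001590783 / 4.4482216 = 0.00035762225 lbf ≈ 0.0003576 lbf (4 s.f.).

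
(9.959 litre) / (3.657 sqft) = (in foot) 0.09617. Check: 1 litre = 0.001 m^3, so 9.959 litre = 9.959 * 0.001 = 0.009959 m^3. 1 sqft = 0.09290304 m^2, so 3.657 sqft = 3.657 * 0.09290304 = 0.33974642 m^2. Combine: 0.009959 m^3 / 0.33974642 m^2 = 0.029313039 m. 1 foot = 0.3048 m, so 0.029313039 m = 0.029313039 / 0.3048 = 0.096171388 foot ≈ 0.09617 foot (4 s.f.).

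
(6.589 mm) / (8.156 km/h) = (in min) 1 mm = 0.001 m, so 6.589 mm = 6.589 * 0.001 = 0.006589 m. 1 km/h = 0.27777778 m/s, so 8.156 km/h = 8.156 * 0.27777778 = 2.2655556 m/s. Combine: 0.006589 m / 2.2655556 m/s = 0.0029083374 s. 1 min = 60 s, so 0.0029083374 s = 0.0029083374 / 60 = 4.847229e-05 min ≈ 4.847e-05 min (4 s.f.). Final answer: 4.847e-05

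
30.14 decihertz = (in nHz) 1 decihertz = 0.1 Hz, so 30.14 decihertz = 30.14 * 0.1 = 3.014 Hz. 1 nHz = 1e-09 Hz, so 3.014 Hz = 3.014 / 1e-09 = 3.014e+09 nHz. Final answer: 3.014e+09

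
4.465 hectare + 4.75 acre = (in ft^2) 6.875e+05. Check: 1 hectare = 10000 m^2, so 4.465 hectare = 4.465 * 10000 = 44650 m^2. 1 acre = 4046.8564 m^2, so 4.75 acre = 4.75 * 4046.8564 = 19222.568 m^2. Sum: 44650 + 19222.568 = 63872.568 m^2. 1 ft^2 = 0.09290304 m^2, so 63872.568 m^2 = 63872.568 / 0.09290304 = 687518.6 ft^2 ≈ 6.875e+05 ft^2 (4 s.f.).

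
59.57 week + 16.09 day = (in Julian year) 1.186. Check: 1 week = 604800 s, so 59.57 week = 59.57 * 604800 = 36027936 s. 1 day = 86400 s, so 16.09 day = 16.09 * 86400 = 1390176 s. Sum: 36027936 + 1390176 = 37418112 s. 1 Julian year = 31557600 s, so 37418112 s = 37418112 / 31557600 = 1.1857084 Julian year ≈ 1.186 Julian year (4 s.f.).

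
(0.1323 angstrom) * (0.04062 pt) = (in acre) 1 angstrom = 1e-10 m, so 0.1323 angstrom = 0.1323 * 1e-10 = 1.323e-11 m. 1 pt = 0.00035277778 m, so 0.04062 pt = 0.04062 * 0.00035277778 = 1.4329833e-05 m. Combine: 1.323e-11 m * 1.4329833e-05 m = 1.895837e-16 m^2. 1 acre = 4046.8564 m^2, so 1.895837e-16 m^2 = 1.895837e-16 / 4046.8564 = 4.6847151e-20 acre ≈ 4.685e-20 acre (4 s.f.). Final answer: 4.685e-20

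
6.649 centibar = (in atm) 0.06562. Check: 1 centibar = 1000 Pa, so 6.649 centibar = 6.649 * 1000 = 6649 Pa. 1 atm = 101325 Pa, so 6649 Pa = 6649 / 101325 = 0.065620528 atm ≈ 0.06562 atm (4 s.f.).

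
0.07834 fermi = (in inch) 3.084e-15. Check: 1 fermi = 1e-15 m, so 0.07834 fermi = 0.07834 * 1e-15 = 7.834e-17 m. 1 inch = 0.0254 m, so 7.834e-17 m = 7.834e-17 / 0.0254 = 3.084252e-15 inch ≈ 3.084e-15 inch (4 s.f.).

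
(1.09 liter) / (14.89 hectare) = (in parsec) 2.372e-25. Check: 1 liter = 0.001 m^3, so 1.09 liter = 1.09 * 0.001 = 0.00109 m^3. 1 hectare = 10000 m^2, so 14.89 hectare = 14.89 * 10000 = 148900 m^2. Combine: 0.00109 m^3 / 148900 m^2 = 7.3203492e-09 m. 1 parsec = 3.0856776e+16 m, so 7.3203492e-09 m = 7.3203492e-09 / 3.0856776e+16 = 2.3723636e-25 parsec ≈ 2.372e-25 parsec (4 s.f.).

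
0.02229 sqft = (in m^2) 0.002071. Check: 1 sqft = 0.09290304 m^2, so 0.02229 sqft = 0.02229 * 0.09290304 = 0.0020708088 m^2. Result: 0.0020708088 m^2 ≈ 0.002071 m^2 (4 s.f.).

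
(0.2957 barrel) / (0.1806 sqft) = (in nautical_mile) 0.001513. Check: 1 barrel = 0.15898729 m^3, so 0.2957 barrel = 0.2957 * 0.15898729 = 0.047012543 m^3. 1 sqft = 0.09290304 m^2, so 0.1806 sqft = 0.1806 * 0.09290304 = 0.016778289 m^2. Combine: 0.047012543 m^3 / 0.016778289 m^2 = 2.8019867 m. 1 nautical_mile = 1852 m, so 2.8019867 m = 2.8019867 / 1852 = 0.0015129518 nautical_mile ≈ 0.001513 nautical_mile (4 s.f.).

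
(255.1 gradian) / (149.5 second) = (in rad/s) 1 gradian = 0.015707963 rad, so 255.1 gradian = 255.1 * 0.015707963 = 4.0071014 rad. 149.5 second = 149.5 s. Combine: 4.0071014 rad / 149.5 s = 0.026803354 rad/s. Result: 0.026803354 rad/s ≈ 0.0268 rad/s (4 s.f.). Final answer: 0.0268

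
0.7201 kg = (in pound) 1 pound = 0.45359237 kg, so 0.7201 kg = 0.7201 / 0.45359237 = 1.5875487 pound ≈ 1.588 pound (4 s.f.). Final answer: 1.588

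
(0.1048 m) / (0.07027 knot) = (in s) 0.1048 m is already in m. 1 knot = 0.51444444 m/s, so 0.07027 knot = 0.07027 * 0.51444444 = 0.036150011 m/s. Combine: 0.1048 m / 0.036150011 m/s = 2.8990309 s. Result: 2.8990309 s ≈ 2.899 s (4 s.f.). Final answer: 2.899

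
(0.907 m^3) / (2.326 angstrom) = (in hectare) 3.899e+05. Check: 0.907 m^3 is already in m^3. 1 angstrom = 1e-10 m, so 2.326 angstrom = 2.326 * 1e-10 = 2.326e-10 m. Combine: 0.907 m^3 / 2.326e-10 m = 3.8993981e+09 m^2. 1 hectare = 10000 m^2, so 3.8993981e+09 m^2 = 3.8993981e+09 / 10000 = 389939.81 hectare ≈ 3.899e+05 hectare (4 s.f.).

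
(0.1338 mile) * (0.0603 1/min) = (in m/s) 1 mile = 1609.344 m, so 0.1338 mile = 0.1338 * 1609.344 = 215.33023 m. 1 1/min = 0.016666667 Hz, so 0.0603 1/min = 0.0603 * 0.016666667 = 0.001005 Hz. Combine: 215.33023 m * 0.001005 Hz = 0.21640688 m/s. Result: 0.21640688 m/s ≈ 0.2164 m/s (4 s.f.). Final answer: 0.2164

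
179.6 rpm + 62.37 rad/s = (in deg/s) 1 rpm = 0.10471976 rad/s, so 179.6 rpm = 179.6 * 0.10471976 = 18.807668 rad/s. 62.37 rad/s is already in rad/s. Sum: 18.807668 + 62.37 = 81.177668 rad/s. 1 deg/s = 0.017453293 rad/s, so 81.177668 rad/s = 81.177668 / 0.017453293 = 4651.1378 deg/s ≈ 4651 deg/s (4 s.f.). Final answer: 4651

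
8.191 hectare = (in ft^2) 1 hectare = 10000 m^2, so 8.191 hectare = 8.191 * 10000 = 81910 m^2. 1 ft^2 = 0.09290304 m^2, so 81910 m^2 = 81910 / 0.09290304 = 881671.9 ft^2 ≈ 8.817e+05 ft^2 (4 s.f.). Final answer: 8.817e+05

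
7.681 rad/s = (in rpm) 1 rpm = 0.10471976 rad/s, so 7.681 rad/s = 7.681 / 0.10471976 = 73.348147 rpm ≈ 73.35 rpm (4 s.f.). Final answer: 73.35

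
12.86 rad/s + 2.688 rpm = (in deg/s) 12.86 rad/s is already in rad/s. 1 rpm = 0.10471976 rad/s, so 2.688 rpm = 2.688 * 0.10471976 = 0.2814867 rad/s. Sum: 12.86 + 0.2814867 = 13.141487 rad/s. 1 deg/s = 0.017453293 rad/s, so 13.141487 rad/s = 13.141487 / 0.017453293 = 752.95172 deg/s ≈ 753 deg/s (4 s.f.). Final answer: 753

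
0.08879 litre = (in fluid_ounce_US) 3.002. Check: 1 litre = 0.001 m^3, so 0.08879 litre = 0.08879 * 0.001 = 8.879e-05 m^3. 1 fluid_ounce_US = 2.957353e-05 m^3, so 8.879e-05 m^3 = 8.879e-05 / 2.957353e-05 = 3.0023471 fluid_ounce_US ≈ 3.002 fluid_ounce_US (4 s.f.).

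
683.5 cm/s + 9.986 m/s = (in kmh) 60.56. Check: 1 cm/s = 0.01 m/s, so 683.5 cm/s = 683.5 * 0.01 = 6.835 m/s. 9.986 m/s is already in m/s. Sum: 6.835 + 9.986 = 16.821 m/s. 1 kmh = 0.27777778 m/s, so 16.821 m/s = 16.821 / 0.27777778 = 60.5556 kmh ≈ 60.56 kmh (4 s.f.).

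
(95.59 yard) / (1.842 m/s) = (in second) 1 yard = 0.9144 m, so 95.59 yard = 95.59 * 0.9144 = 87.407496 m. 1.842 m/s is already in m/s. Combine: 87.407496 m / 1.842 m/s = 47.452495 s. 47.452495 s = 47.452495 second ≈ 47.45 second (4 s.f.). Final answer: 47.45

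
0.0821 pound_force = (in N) 1 pound_force = 4.4482216 N, so 0.0821 pound_force = 0.0821 * 4.4482216 = 0.36519899 N. Result: 0.36519899 N ≈ 0.3652 N (4 s.f.). Final answer: 0.3652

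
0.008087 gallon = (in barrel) 1 gallon = 0.0037854118 m^3, so 0.008087 gallon = 0.008087 * 0.0037854118 = 3.0612625e-05 m^3. 1 barrel = 0.15898729 m^3, so 3.0612625e-05 m^3 = 3.0612625e-05 / 0.15898729 = 0.00019254762 barrel ≈ 0.0001925 barrel (4 s.f.). Final answer: 0.0001925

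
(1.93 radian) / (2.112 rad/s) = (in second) 0.9138. Check: 1.93 radian = 1.93 rad. 2.112 rad/s is already in rad/s. Combine: 1.93 rad / 2.112 rad/s = 0.91382576 s. 0.91382576 s = 0.91382576 second ≈ 0.9138 second (4 s.f.).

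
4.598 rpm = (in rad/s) 1 rpm = 0.10471976 rad/s, so 4.598 rpm = 4.598 * 0.10471976 = 0.48150143 rad/s. Result: 0.48150143 rad/s ≈ 0.4815 rad/s (4 s.f.). Final answer: 0.4815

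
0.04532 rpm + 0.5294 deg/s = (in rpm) 1 rpm = 0.10471976 rad/s, so 0.04532 rpm = 0.04532 * 0.10471976 = 0.0047458993 rad/s. 1 deg/s = 0.017453293 rad/s, so 0.5294 deg/s = 0.5294 * 0.017453293 = 0.0092397731 rad/s. Sum: 0.0047458993 + 0.0092397731 = 0.013985672 rad/s. 1 rpm = 0.10471976 rad/s, so 0.013985672 rad/s = 0.013985672 / 0.10471976 = 0.13355333 rpm ≈ 0.1336 rpm (4 s.f.). Final answer: 0.1336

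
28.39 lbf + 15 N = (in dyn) 1 lbf = 4.4482216 N, so 28.39 lbf = 28.39 * 4.4482216 = 126.28501 N. 15 N is already in N. Sum: 126.28501 + 15 = 141.28501 N. 1 dyn = 1e-05 N, so 141.28501 N = 141.28501 / 1e-05 = 14128501 dyn ≈ 1.413e+07 dyn (4 s.f.). Final answer: 1.413e+07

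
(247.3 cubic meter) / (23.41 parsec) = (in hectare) 247.3 cubic meter = 247.3 m^3. 1 parsec = 3.0856776e+16 m, so 23.41 parsec = 23.41 * 3.0856776e+16 = 7.2235712e+17 m. Combine: 247.3 m^3 / 7.2235712e+17 m = 3.4235144e-16 m^2. 1 hectare = 10000 m^2, so 3.4235144e-16 m^2 = 3.4235144e-16 / 10000 = 3.4235144e-20 hectare ≈ 3.424e-20 hectare (4 s.f.). Final answer: 3.424e-20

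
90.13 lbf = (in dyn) 4.009e+07. Check: 1 lbf = 4.4482216 N, so 90.13 lbf = 90.13 * 4.4482216 = 400.91821 N. 1 dyn = 1e-05 N, so 400.91821 N = 400.91821 / 1e-05 = 40091821 dyn ≈ 4.009e+07 dyn (4 s.f.).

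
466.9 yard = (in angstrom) 4.269e+12. Check: 1 yard = 0.9144 m, so 466.9 yard = 466.9 * 0.9144 = 426.93336 m. 1 angstrom = 1e-10 m, so 426.93336 m = 426.93336 / 1e-10 = 4.2693336e+12 angstrom ≈ 4.269e+12 angstrom (4 s.f.).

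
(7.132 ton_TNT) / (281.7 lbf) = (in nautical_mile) 1.286e+04. Check: 1 ton_TNT = 4.184e+09 J, so 7.132 ton_TNT = 7.132 * 4.184e+09 = 2.9840288e+10 J. 1 lbf = 4.4482216 N, so 281.7 lbf = 281.7 * 4.4482216 = 1253.064 N. Combine: 2.9840288e+10 J / 1253.064 N = 23813857 m. 1 nautical_mile = 1852 m, so 23813857 m = 23813857 / 1852 = 12858.454 nautical_mile ≈ 1.286e+04 nautical_mile (4 s.f.).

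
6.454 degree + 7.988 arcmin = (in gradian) 7.319. Check: 1 degree = 0.017453293 rad, so 6.454 degree = 6.454 * 0.017453293 = 0.11264355 rad. 1 arcmin = 0.00029088821 rad, so 7.988 arcmin = 7.988 * 0.00029088821 = 0.002323615 rad. Sum: 0.11264355 + 0.002323615 = 0.11496716 rad. 1 gradian = 0.015707963 rad, so 0.11496716 rad = 0.11496716 / 0.015707963 = 7.319037 gradian ≈ 7.319 gradian (4 s.f.).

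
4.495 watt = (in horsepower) 0.006028. Check: 4.495 watt = 4.495 W. 1 horsepower = 745.69987 W, so 4.495 W = 4.495 / 745.69987 = 0.0060278943 horsepower ≈ 0.006028 horsepower (4 s.f.).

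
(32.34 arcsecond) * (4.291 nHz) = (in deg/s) 1 arcsecond = 4.8481368e-06 rad, so 32.34 arcsecond = 32.34 * 4.8481368e-06 = 0.00015678874 rad. 1 nHz = 1e-09 Hz, so 4.291 nHz = 4.291 * 1e-09 = 4.291e-09 Hz. Combine: 0.00015678874 rad * 4.291e-09 Hz = 6.727805e-13 rad/s. 1 deg/s = 0.017453293 rad/s, so 6.727805e-13 rad/s = 6.727805e-13 / 0.017453293 = 3.8547483e-11 deg/s ≈ 3.855e-11 deg/s (4 s.f.). Final answer: 3.855e-11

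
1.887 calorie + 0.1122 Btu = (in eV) 7.881e+20. Check: 1 calorie = 4.184 J, so 1.887 calorie = 1.887 * 4.184 = 7.895208 J. 1 Btu = 1055.0559 J, so 0.1122 Btu = 0.1122 * 1055.0559 = 118.37727 J. Sum: 7.895208 + 118.37727 = 126.27247 J. 1 eV = 1.6021766e-19 J, so 126.27247 J = 126.27247 / 1.6021766e-19 = 7.881308e+20 eV ≈ 7.881e+20 eV (4 s.f.).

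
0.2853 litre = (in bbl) 0.001794. Check: 1 litre = 0.001 m^3, so 0.2853 litre = 0.2853 * 0.001 = 0.0002853 m^3. 1 bbl = 0.15898729 m^3, so 0.0002853 m^3 = 0.0002853 / 0.15898729 = 0.001794483 bbl ≈ 0.001794 bbl (4 s.f.).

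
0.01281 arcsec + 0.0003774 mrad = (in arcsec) 1 arcsec = 4.8481368e-06 rad, so 0.01281 arcsec = 0.01281 * 4.8481368e-06 = 6.2104633e-08 rad. 1 mrad = 0.001 rad, so 0.0003774 mrad = 0.0003774 * 0.001 = 3.774e-07 rad. Sum: 6.2104633e-08 + 3.774e-07 = 4.3950463e-07 rad. 1 arcsec = 4.8481368e-06 rad, so 4.3950463e-07 rad = 4.3950463e-07 / 4.8481368e-06 = 0.090654338 arcsec ≈ 0.09065 arcsec (4 s.f.). Final answer: 0.09065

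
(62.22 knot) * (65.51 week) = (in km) 1 knot = 0.51444444 m/s, so 62.22 knot = 62.22 * 0.51444444 = 32.008733 m/s. 1 week = 604800 s, so 65.51 week = 65.51 * 604800 = 39620448 s. Combine: 32.008733 m/s * 39620448 s = 1.2682004e+09 m. 1 km = 1000 m, so 1.2682004e+09 m = 1.2682004e+09 / 1000 = 1268200.4 km ≈ 1.268e+06 km (4 s.f.). Final answer: 1.268e+06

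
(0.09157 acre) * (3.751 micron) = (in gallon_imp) 1 acre = 4046.8564 m^2, so 0.09157 acre = 0.09157 * 4046.8564 = 370.57064 m^2. 1 micron = 1e-06 m, so 3.751 micron = 3.751 * 1e-06 = 3.751e-06 m. Combine: 370.57064 m^2 * 3.751e-06 m = 0.0013900105 m^3. 1 gallon_imp = 0.00454609 m^3, so 0.0013900105 m^3 = 0.0013900105 / 0.00454609 = 0.30575956 gallon_imp ≈ 0.3058 gallon_imp (4 s.f.). Final answer: 0.3058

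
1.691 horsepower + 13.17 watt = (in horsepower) 1.709. Check: 1 horsepower = 745.69987 W, so 1.691 horsepower = 1.691 * 745.69987 = 1260.9785 W. 13.17 watt = 13.17 W. Sum: 1260.9785 + 13.17 = 1274.1485 W. 1 horsepower = 745.69987 W, so 1274.1485 W = 1274.1485 / 745.69987 = 1.7086613 horsepower ≈ 1.709 horsepower (4 s.f.).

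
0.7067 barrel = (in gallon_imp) 24.71. Check: 1 barrel = 0.15898729 m^3, so 0.7067 barrel = 0.7067 * 0.15898729 = 0.11235632 m^3. 1 gallon_imp = 0.00454609 m^3, so 0.11235632 m^3 = 0.11235632 / 0.00454609 = 24.714936 gallon_imp ≈ 24.71 gallon_imp (4 s.f.).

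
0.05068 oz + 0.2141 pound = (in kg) 1 oz = 0.028349523 kg, so 0.05068 oz = 0.05068 * 0.028349523 = 0.0014367538 kg. 1 pound = 0.45359237 kg, so 0.2141 pound = 0.2141 * 0.45359237 = 0.097114126 kg. Sum: 0.0014367538 + 0.097114126 = 0.09855088 kg. Result: 0.09855088 kg ≈ 0.09855 kg (4 s.f.). Final answer: 0.09855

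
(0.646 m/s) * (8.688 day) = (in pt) 0.646 m/s is already in m/s. 1 day = 86400 s, so 8.688 day = 8.688 * 86400 = 750643.2 s. Combine: 0.646 m/s * 750643.2 s = 484915.51 m. 1 pt = 0.00035277778 m, so 484915.51 m = 484915.51 / 0.00035277778 = 1.3745636e+09 pt ≈ 1.375e+09 pt (4 s.f.). Final answer: 1.375e+09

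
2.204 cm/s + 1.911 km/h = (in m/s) 0.5529. Check: 1 cm/s = 0.01 m/s, so 2.204 cm/s = 2.204 * 0.01 = 0.02204 m/s. 1 km/h = 0.27777778 m/s, so 1.911 km/h = 1.911 * 0.27777778 = 0.53083333 m/s. Sum: 0.02204 + 0.53083333 = 0.55287333 m/s. Result: 0.55287333 m/s ≈ 0.5529 m/s (4 s.f.).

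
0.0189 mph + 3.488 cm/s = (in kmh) 0.156. Check: 1 mph = 0.44704 m/s, so 0.0189 mph = 0.0189 * 0.44704 = 0.008449056 m/s. 1 cm/s = 0.01 m/s, so 3.488 cm/s = 3.488 * 0.01 = 0.03488 m/s. Sum: 0.008449056 + 0.03488 = 0.043329056 m/s. 1 kmh = 0.27777778 m/s, so 0.043329056 m/s = 0.043329056 / 0.27777778 = 0.1559846 kmh ≈ 0.156 kmh (4 s.f.).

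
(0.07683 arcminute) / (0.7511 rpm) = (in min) 1 arcminute = 0.00029088821 rad, so 0.07683 arcminute = 0.07683 * 0.00029088821 = 2.2348941e-05 rad. 1 rpm = 0.10471976 rad/s, so 0.7511 rpm = 0.7511 * 0.10471976 = 0.078655008 rad/s. Combine: 2.2348941e-05 rad / 0.078655008 rad/s = 0.00028413882 s. 1 min = 60 s, so 0.00028413882 s = 0.00028413882 / 60 = 4.735647e-06 min ≈ 4.736e-06 min (4 s.f.). Final answer: 4.736e-06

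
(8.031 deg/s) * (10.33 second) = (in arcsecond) 1 deg/s = 0.017453293 rad/s, so 8.031 deg/s = 8.031 * 0.017453293 = 0.14016739 rad/s. 10.33 second = 10.33 s. Combine: 0.14016739 rad/s * 10.33 s = 1.4479292 rad. 1 arcsecond = 4.8481368e-06 rad, so 1.4479292 rad = 1.4479292 / 4.8481368e-06 = 298656.83 arcsecond ≈ 2.987e+05 arcsecond (4 s.f.). Final answer: 2.987e+05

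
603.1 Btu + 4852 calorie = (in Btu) 622.3. Check: 1 Btu = 1055.0559 J, so 603.1 Btu = 603.1 * 1055.0559 = 636304.18 J. 1 calorie = 4.184 J, so 4852 calorie = 4852 * 4.184 = 20300.768 J. Sum: 636304.18 + 20300.768 = 656604.95 J. 1 Btu = 1055.0559 J, so 656604.95 J = 656604.95 / 1055.0559 = 622.34142 Btu ≈ 622.3 Btu (4 s.f.).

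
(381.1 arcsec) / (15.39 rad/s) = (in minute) 2.001e-06. Check: 1 arcsec = 4.8481368e-06 rad, so 381.1 arcsec = 381.1 * 4.8481368e-06 = 0.0018476249 rad. 15.39 rad/s is already in rad/s. Combine: 0.0018476249 rad / 15.39 rad/s = 0.0001200536 s. 1 minute = 60 s, so 0.0001200536 s = 0.0001200536 / 60 = 2.0008934e-06 minute ≈ 2.001e-06 minute (4 s.f.).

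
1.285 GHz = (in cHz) 1 GHz = 1e+09 Hz, so 1.285 GHz = 1.285 * 1e+09 = 1.285e+09 Hz. 1 cHz = 0.01 Hz, so 1.285e+09 Hz = 1.285e+09 / 0.01 = 1.285e+11 cHz. Final answer: 1.285e+11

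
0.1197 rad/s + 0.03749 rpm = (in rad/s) 0.1197 rad/s is already in rad/s. 1 rpm = 0.10471976 rad/s, so 0.03749 rpm = 0.03749 * 0.10471976 = 0.0039259436 rad/s. Sum: 0.1197 + 0.0039259436 = 0.12362594 rad/s. Result: 0.12362594 rad/s ≈ 0.1236 rad/s (4 s.f.). Final answer: 0.1236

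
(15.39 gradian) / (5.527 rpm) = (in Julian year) 1 gradian = 0.015707963 rad, so 15.39 gradian = 15.39 * 0.015707963 = 0.24174555 rad. 1 rpm = 0.10471976 rad/s, so 5.527 rpm = 5.527 * 0.10471976 = 0.57878609 rad/s. Combine: 0.24174555 rad / 0.57878609 rad/s = 0.41767686 s. 1 Julian year = 31557600 s, so 0.41767686 s = 0.41767686 / 31557600 = 1.3235381e-08 Julian year ≈ 1.324e-08 Julian year (4 s.f.). Final answer: 1.324e-08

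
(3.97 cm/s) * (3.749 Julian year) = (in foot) 1 cm/s = 0.01 m/s, so 3.97 cm/s = 3.97 * 0.01 = 0.0397 m/s. 1 Julian year = 31557600 s, so 3.749 Julian year = 3.749 * 31557600 = 1.1830944e+08 s. Combine: 0.0397 m/s * 1.1830944e+08 s = 4696884.9 m. 1 foot = 0.3048 m, so 4696884.9 m = 4696884.9 / 0.3048 = 15409727 foot ≈ 1.541e+07 foot (4 s.f.). Final answer: 1.541e+07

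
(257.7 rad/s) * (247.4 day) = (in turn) 8.767e+08. Check: 257.7 rad/s is already in rad/s. 1 day = 86400 s, so 247.4 day = 247.4 * 86400 = 21375360 s. Combine: 257.7 rad/s * 21375360 s = 5.5084303e+09 rad. 1 turn = 6.2831853 rad, so 5.5084303e+09 rad = 5.5084303e+09 / 6.2831853 = 8.7669391e+08 turn ≈ 8.767e+08 turn (4 s.f.).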